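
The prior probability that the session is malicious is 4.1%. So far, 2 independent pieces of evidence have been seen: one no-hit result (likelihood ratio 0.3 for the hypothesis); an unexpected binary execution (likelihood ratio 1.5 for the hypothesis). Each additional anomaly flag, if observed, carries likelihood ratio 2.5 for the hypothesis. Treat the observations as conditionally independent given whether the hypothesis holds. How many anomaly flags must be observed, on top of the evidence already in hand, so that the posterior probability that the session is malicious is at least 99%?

10

Prior odds = 0.041/0.959 = 41/959.
Combined Bayes factor of the evidence already in hand = 0.3 × 1.5 = 0.45.
Odds after that evidence = (41/959) × 0.45 = 369/19180.
Target odds = 0.99/0.01 = 99.
Need 2.5ⁿ ≥ 99 ÷ (369/19180) = 210980/41.
2.5⁹ = 1953125/512 falls short of 210980/41 but 2.5¹⁰ = 9765625/1024 reaches it, so n = 10.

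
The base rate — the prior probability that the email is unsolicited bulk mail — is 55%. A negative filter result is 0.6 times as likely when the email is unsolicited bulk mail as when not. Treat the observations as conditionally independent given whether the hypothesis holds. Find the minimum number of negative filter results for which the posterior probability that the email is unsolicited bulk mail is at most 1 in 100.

10

Prior odds: 0.55 ÷ 0.45 = 11/9.
Likelihood ratio per negative filter result = 0.6.
Target posterior odds = 0.01/0.99 = 1/99.
Need (11/9) × 0.6ⁿ ≤ 1/99, i.e. 0.6ⁿ ≤ 1/121.
0.6⁹ = 19683/1953125 is still above 1/121 but 0.6¹⁰ = 59049/9765625 is at or below it, so n = 10.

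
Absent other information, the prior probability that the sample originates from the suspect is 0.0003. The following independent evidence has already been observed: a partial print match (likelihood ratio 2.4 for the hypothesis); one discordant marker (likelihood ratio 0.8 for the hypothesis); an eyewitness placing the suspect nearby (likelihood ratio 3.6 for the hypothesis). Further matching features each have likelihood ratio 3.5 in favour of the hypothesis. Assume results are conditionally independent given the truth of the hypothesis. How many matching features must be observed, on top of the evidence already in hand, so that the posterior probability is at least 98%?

Prior odds = 0.0003/0.9997 = 3/9997.
Combined Bayes factor of the evidence already in hand = 2.4 × 0.8 × 3.6 = 6.912.
Odds after that evidence = (3/9997) × 6.912 = 2592/1249625.
Target odds = 0.98/0.02 = 49.
Need 3.5ⁿ ≥ 49 ÷ (2592/1249625) = 61231625/2592.
3.5⁸ = 5764801/256 falls short of 61231625/2592 but 3.5⁹ = 40353607/512 reaches it, so n = 9.

9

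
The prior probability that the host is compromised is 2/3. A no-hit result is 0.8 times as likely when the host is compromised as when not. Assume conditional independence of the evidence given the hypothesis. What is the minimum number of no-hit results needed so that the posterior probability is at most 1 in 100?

24

Prior odds = (2/3)/(1/3) = 2.
Likelihood ratio per no-hit result = 0.8.
Target odds: 0.01 ÷ 0.99 = 1/99.
Need 2 × 0.8ⁿ ≤ 1/99, i.e. 0.8ⁿ ≤ 1/198.
0.8²³ ≈0.00590296 is still above 1/198 but 0.8²⁴ ≈0.00472237 is at or below it, so n = 24.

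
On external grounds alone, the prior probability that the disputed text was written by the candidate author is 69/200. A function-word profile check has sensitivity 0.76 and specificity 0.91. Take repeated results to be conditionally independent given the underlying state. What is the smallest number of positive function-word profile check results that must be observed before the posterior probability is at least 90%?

2

Prior odds: 0.345 ÷ 0.655 = 69/131.
False-positive rate = 1 − 0.91 = 0.09; likelihood ratio of a positive = 0.76/0.09 = 76/9.
Target odds: 0.9 ÷ 0.1 = 9.
Need (69/131) × (76/9)ⁿ ≥ 9, i.e. (76/9)ⁿ ≥ 393/23.
(76/9)¹ = 76/9 falls short of 393/23 but (76/9)² = 5776/81 reaches it, so n = 2.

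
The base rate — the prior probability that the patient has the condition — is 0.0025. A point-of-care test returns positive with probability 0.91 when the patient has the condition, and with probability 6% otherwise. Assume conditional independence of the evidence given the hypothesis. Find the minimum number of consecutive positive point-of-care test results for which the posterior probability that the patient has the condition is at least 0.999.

5

Prior odds = 0.0025/0.9975 = 1/399.
Likelihood ratio of a positive result = 0.91/0.06 = 91/6.
Target posterior odds = 0.999/0.001 = 999.
Require (91/6)ⁿ ≥ 999 ÷ (1/399) = 398601.
(91/6)⁴ = 68574961/1296 falls short of 398601 but (91/6)⁵ ≈802510 reaches it, so n = 5.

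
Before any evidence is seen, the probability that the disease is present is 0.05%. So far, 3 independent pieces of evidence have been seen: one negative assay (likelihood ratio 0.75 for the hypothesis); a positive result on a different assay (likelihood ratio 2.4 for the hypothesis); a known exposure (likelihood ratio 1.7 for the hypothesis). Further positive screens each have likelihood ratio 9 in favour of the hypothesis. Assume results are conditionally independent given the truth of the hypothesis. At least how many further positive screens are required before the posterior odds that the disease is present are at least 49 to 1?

5

Prior odds = 0.0005/0.9995 = 1/1999.
Combined Bayes factor of the evidence already in hand = 0.75 × 2.4 × 1.7 = 3.06.
Odds after that evidence = (1/1999) × 3.06 = 153/99950.
Target odds = 49.
Need 9ⁿ ≥ 49 ÷ (153/99950) = 4897550/153.
9⁴ = 6561 falls short of 4897550/153 but 9⁵ = 59049 reaches it, so n = 5.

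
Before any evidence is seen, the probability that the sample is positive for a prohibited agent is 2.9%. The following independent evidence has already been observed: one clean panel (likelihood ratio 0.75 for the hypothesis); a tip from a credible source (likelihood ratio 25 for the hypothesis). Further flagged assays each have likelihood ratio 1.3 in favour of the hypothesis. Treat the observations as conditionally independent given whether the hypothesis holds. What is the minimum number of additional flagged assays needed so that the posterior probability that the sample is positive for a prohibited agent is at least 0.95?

Prior odds = 0.029/0.971 = 29/971.
Combined Bayes factor of the evidence already in hand = 0.75 × 25 = 18.75.
Odds after that evidence = (29/971) × 18.75 = 2175/3884.
Target odds = 0.95/0.05 = 19.
Need 1.3ⁿ ≥ 19 ÷ (2175/3884) = 73796/2175.
1.3¹³ ≈30.2875 falls short of 73796/2175 but 1.3¹⁴ ≈39.3738 reaches it, so n = 14.

14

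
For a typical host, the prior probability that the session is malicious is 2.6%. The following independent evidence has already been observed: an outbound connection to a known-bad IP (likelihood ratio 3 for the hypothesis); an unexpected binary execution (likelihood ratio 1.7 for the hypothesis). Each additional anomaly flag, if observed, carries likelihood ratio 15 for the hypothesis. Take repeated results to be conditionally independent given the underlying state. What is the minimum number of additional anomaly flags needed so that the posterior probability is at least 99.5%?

Prior odds = 0.026/0.974 = 13/487.
Combined Bayes factor of the evidence already in hand = 3 × 1.7 = 5.1.
Odds after that evidence = (13/487) × 5.1 = 663/4870.
Target odds = 0.995/0.005 = 199.
Need 15ⁿ ≥ 199 ÷ (663/4870) = 969130/663.
15² = 225 falls short of 969130/663 but 15³ = 3375 reaches it, so n = 3.

3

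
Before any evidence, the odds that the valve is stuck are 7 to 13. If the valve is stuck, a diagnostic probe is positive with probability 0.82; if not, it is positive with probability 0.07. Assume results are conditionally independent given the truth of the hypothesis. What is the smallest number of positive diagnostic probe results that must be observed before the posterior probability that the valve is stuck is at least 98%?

Prior odds = 7/13.
Likelihood ratio of a positive = 0.82/0.07 = 82/7.
Target posterior odds = 0.98/0.02 = 49.
Need (7/13) × (82/7)ⁿ ≥ 49, i.e. (82/7)ⁿ ≥ 91.
(82/7)¹ = 82/7 falls short of 91 but (82/7)² = 6724/49 reaches it, so n = 2.

2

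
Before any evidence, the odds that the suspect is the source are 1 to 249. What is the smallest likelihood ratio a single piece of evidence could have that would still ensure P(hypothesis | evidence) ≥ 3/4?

747

Prior odds = 1/249.
Target odds = 0.75/0.25 = 3.
Required Bayes factor = 3 ÷ (1/249) = 747.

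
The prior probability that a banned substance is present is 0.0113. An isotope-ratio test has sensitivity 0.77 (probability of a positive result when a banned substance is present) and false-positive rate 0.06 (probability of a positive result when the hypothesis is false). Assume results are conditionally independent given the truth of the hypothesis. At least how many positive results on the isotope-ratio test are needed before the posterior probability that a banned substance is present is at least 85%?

3

Prior odds = 0.0113/0.9887 = 113/9887.
Likelihood ratio of a positive result = 0.77/0.06 = 77/6.
Target odds: 0.85 ÷ 0.15 = 17/3.
Require (77/6)ⁿ ≥ 17/3 ÷ (113/9887) = 168079/339.
(77/6)² = 5929/36 falls short of 168079/339 but (77/6)³ = 456533/216 reaches it, so n = 3.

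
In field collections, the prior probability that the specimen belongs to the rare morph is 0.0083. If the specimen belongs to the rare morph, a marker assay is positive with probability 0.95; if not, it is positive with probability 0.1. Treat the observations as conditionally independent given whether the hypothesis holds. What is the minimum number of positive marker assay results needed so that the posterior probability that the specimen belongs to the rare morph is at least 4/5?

Prior odds = 0.0083/0.9917 = 83/9917.
Likelihood ratio of a positive = 0.95/0.1 = 9.5.
Target odds: 0.8 ÷ 0.2 = 4.
Require 9.5ⁿ ≥ 4 ÷ (83/9917) = 39668/83.
9.5² = 90.25 falls short of 39668/83 but 9.5³ = 857.375 reaches it, so n = 3.

3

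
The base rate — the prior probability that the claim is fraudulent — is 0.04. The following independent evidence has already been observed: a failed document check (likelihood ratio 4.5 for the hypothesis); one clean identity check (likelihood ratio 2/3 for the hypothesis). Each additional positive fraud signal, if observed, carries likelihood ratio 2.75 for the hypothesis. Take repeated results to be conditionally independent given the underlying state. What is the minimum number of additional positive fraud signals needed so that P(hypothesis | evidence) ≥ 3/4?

Prior odds = 0.04/0.96 = 1/24.
Combined Bayes factor of the evidence already in hand = 4.5 × (2/3) = 3.
Odds after that evidence = (1/24) × 3 = 0.125.
Target odds = 0.75/0.25 = 3.
Need 2.75ⁿ ≥ 3 ÷ 0.125 = 24.
2.75³ = 20.796875 falls short of 24 but 2.75⁴ = 57.19140625 reaches it, so n = 4.

4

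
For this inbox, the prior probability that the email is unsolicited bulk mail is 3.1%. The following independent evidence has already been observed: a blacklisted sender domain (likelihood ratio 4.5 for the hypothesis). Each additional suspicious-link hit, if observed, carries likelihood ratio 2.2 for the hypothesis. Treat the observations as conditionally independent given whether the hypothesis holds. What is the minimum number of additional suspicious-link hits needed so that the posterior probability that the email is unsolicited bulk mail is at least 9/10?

6

Prior odds = 0.031/0.969 = 31/969.
Bayes factor of the evidence already in hand = 4.5.
Odds after that evidence = (31/969) × 4.5 = 93/646.
Target odds = 0.9/0.1 = 9.
Need 2.2ⁿ ≥ 9 ÷ (93/646) = 1938/31.
2.2⁵ = 51.53632 falls short of 1938/31 but 2.2⁶ = 1771561/15625 reaches it, so n = 6.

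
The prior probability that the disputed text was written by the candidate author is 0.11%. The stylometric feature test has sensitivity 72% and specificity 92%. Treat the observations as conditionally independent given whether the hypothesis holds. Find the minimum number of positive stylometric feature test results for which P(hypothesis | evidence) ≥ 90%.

5

Prior odds = 0.0011/0.9989 = 11/9989.
False-positive rate = 1 − 0.92 = 0.08; likelihood ratio of a positive = 0.72/0.08 = 9.
Target odds: 0.9 ÷ 0.1 = 9.
Need (11/9989) × 9ⁿ ≥ 9, i.e. 9ⁿ ≥ 89901/11.
9⁴ = 6561 falls short of 89901/11 but 9⁵ = 59049 reaches it, so n = 5.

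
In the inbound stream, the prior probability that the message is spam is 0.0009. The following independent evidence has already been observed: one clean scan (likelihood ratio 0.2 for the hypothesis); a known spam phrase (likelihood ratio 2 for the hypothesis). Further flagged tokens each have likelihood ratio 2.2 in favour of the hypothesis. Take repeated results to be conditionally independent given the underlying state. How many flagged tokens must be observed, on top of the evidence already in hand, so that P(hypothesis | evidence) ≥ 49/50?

Prior odds = 0.0009/0.9991 = 9/9991.
Combined Bayes factor of the evidence already in hand = 0.2 × 2 = 0.4.
Odds after that evidence = (9/9991) × 0.4 = 18/49955.
Target odds = 0.98/0.02 = 49.
Need 2.2ⁿ ≥ 49 ÷ (18/49955) = 2447795/18.
2.2¹⁴ ≈62218.2 falls short of 2447795/18 but 2.2¹⁵ ≈136880 reaches it, so n = 15.

15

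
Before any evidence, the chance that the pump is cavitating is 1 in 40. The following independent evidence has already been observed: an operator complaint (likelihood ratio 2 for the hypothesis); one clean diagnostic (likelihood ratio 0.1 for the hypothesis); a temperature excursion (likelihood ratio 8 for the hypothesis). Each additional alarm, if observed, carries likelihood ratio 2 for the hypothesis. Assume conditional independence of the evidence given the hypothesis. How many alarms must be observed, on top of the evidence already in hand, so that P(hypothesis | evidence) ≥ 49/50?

11

Prior odds = 0.025/0.975 = 1/39.
Combined Bayes factor of the evidence already in hand = 2 × 0.1 × 8 = 1.6.
Odds after that evidence = (1/39) × 1.6 = 8/195.
Target odds = 0.98/0.02 = 49.
Need 2ⁿ ≥ 49 ÷ (8/195) = 1194.375.
2¹⁰ = 1024 falls short of 1194.375 but 2¹¹ = 2048 reaches it, so n = 11.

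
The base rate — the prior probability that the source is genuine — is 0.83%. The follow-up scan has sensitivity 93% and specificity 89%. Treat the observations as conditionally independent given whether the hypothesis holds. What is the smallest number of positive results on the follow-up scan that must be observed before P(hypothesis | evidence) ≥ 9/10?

4

Prior odds: 0.0083 ÷ 0.9917 = 83/9917.
False-positive rate = 1 − 0.89 = 0.11; likelihood ratio of a positive = 0.93/0.11 = 93/11.
Target posterior odds = 0.9/0.1 = 9.
Need (83/9917) × (93/11)ⁿ ≥ 9, i.e. (93/11)ⁿ ≥ 89253/83.
(93/11)³ = 804357/1331 falls short of 89253/83 but (93/11)⁴ = 74805201/14641 reaches it, so n = 4.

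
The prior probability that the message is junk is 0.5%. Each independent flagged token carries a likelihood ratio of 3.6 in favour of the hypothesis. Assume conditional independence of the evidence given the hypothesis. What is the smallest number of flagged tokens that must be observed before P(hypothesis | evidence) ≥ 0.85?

6

Prior odds = 0.005/0.995 = 1/199.
Likelihood ratio per flagged token = 3.6.
Target odds: 0.85 ÷ 0.15 = 17/3.
Need (1/199) × 3.6ⁿ ≥ 17/3, i.e. 3.6ⁿ ≥ 3383/3.
3.6⁵ = 604.66176 falls short of 3383/3 but 3.6⁶ = 34012224/15625 reaches it, so n = 6.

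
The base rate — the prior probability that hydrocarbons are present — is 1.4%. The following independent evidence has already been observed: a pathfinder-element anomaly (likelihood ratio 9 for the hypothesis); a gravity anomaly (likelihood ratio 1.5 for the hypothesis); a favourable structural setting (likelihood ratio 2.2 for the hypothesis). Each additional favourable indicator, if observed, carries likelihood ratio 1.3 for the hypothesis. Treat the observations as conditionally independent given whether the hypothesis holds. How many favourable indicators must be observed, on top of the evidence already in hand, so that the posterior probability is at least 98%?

Prior odds = 0.014/0.986 = 7/493.
Combined Bayes factor of the evidence already in hand = 9 × 1.5 × 2.2 = 29.7.
Odds after that evidence = (7/493) × 29.7 = 2079/4930.
Target odds = 0.98/0.02 = 49.
Need 1.3ⁿ ≥ 49 ÷ (2079/4930) = 34510/297.
1.3¹⁸ ≈112.455 falls short of 34510/297 but 1.3¹⁹ ≈146.192 reaches it, so n = 19.

19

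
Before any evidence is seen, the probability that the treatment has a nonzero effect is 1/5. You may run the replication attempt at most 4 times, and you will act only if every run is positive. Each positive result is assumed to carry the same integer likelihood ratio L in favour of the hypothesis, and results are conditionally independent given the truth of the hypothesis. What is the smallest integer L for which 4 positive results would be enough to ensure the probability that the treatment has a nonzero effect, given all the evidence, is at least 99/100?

Prior odds = 0.2/0.8 = 0.25.
Target odds = 0.99/0.01 = 99.
Need L⁴ ≥ 99 ÷ 0.25 = 396.
4⁴ = 256 < 396 ≤ 625 = 5⁴, so L = 5.

5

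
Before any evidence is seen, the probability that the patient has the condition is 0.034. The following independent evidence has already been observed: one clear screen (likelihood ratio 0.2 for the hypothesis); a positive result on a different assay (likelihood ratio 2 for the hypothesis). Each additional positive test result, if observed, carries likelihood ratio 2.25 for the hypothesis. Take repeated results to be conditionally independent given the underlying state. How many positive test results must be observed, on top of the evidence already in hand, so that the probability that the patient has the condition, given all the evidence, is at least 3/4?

7

Prior odds = 0.034/0.966 = 17/483.
Combined Bayes factor of the evidence already in hand = 0.2 × 2 = 0.4.
Odds after that evidence = (17/483) × 0.4 = 34/2415.
Target odds = 0.75/0.25 = 3.
Need 2.25ⁿ ≥ 3 ÷ (34/2415) = 7245/34.
2.25⁶ = 531441/4096 falls short of 7245/34 but 2.25⁷ = 4782969/16384 reaches it, so n = 7.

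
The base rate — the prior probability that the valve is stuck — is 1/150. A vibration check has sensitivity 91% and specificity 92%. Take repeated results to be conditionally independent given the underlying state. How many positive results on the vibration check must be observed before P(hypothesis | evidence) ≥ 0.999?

Prior odds = (1/150)/(149/150) = 1/149.
False-positive rate = 1 − 0.92 = 0.08; likelihood ratio of a positive = 0.91/0.08 = 11.375.
Target posterior odds = 0.999/0.001 = 999.
Require 11.375ⁿ ≥ 999 ÷ (1/149) = 148851.
11.375⁴ = 68574961/4096 falls short of 148851 but 11.375⁵ ≈190439 reaches it, so n = 5.

5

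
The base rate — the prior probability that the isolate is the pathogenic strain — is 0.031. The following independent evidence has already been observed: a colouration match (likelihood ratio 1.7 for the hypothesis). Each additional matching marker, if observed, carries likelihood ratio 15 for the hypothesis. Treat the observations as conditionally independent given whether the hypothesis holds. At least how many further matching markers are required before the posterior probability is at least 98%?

3

Prior odds = 0.031/0.969 = 31/969.
Bayes factor of the evidence already in hand = 1.7.
Odds after that evidence = (31/969) × 1.7 = 31/570.
Target odds = 0.98/0.02 = 49.
Need 15ⁿ ≥ 49 ÷ (31/570) = 27930/31.
15² = 225 falls short of 27930/31 but 15³ = 3375 reaches it, so n = 3.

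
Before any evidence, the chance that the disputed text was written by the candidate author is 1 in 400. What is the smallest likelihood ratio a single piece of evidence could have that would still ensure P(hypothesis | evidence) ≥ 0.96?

9576

Prior odds = 0.0025/0.9975 = 1/399.
Target odds = 0.96/0.04 = 24.
Required Bayes factor = 24 ÷ (1/399) = 9576.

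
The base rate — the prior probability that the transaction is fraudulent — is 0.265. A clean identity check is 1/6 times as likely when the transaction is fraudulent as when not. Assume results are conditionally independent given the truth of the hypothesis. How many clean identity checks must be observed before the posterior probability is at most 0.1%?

4

Prior odds = 0.265/0.735 = 53/147.
Likelihood ratio per clean identity check = 1/6.
Target posterior odds = 0.001/0.999 = 1/999.
Require (1/6)ⁿ ≤ 1/999 ÷ (53/147) = 49/17649.
(1/6)³ = 1/216 is still above 49/17649 but (1/6)⁴ = 1/1296 is at or below it, so n = 4.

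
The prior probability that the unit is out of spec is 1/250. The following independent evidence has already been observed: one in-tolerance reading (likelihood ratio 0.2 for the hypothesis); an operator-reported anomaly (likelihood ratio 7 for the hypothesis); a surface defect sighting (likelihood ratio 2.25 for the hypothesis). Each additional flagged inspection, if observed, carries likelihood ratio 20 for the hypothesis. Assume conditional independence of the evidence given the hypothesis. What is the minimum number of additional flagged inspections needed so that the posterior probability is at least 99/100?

3

Prior odds = 0.004/0.996 = 1/249.
Combined Bayes factor of the evidence already in hand = 0.2 × 7 × 2.25 = 3.15.
Odds after that evidence = (1/249) × 3.15 = 21/1660.
Target odds = 0.99/0.01 = 99.
Need 20ⁿ ≥ 99 ÷ (21/1660) = 54780/7.
20² = 400 falls short of 54780/7 but 20³ = 8000 reaches it, so n = 3.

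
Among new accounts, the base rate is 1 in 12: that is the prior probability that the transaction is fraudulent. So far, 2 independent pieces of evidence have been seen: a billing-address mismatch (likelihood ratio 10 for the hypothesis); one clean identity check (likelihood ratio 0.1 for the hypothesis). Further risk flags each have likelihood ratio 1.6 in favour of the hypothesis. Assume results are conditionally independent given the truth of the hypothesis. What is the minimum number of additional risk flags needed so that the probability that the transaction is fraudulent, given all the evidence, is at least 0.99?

15

Prior odds = (1/12)/(11/12) = 1/11.
Combined Bayes factor of the evidence already in hand = 10 × 0.1 = 1.
Odds after that evidence = (1/11) × 1 = 1/11.
Target odds = 0.99/0.01 = 99.
Need 1.6ⁿ ≥ 99 ÷ (1/11) = 1089.
1.6¹⁴ ≈720.576 falls short of 1089 but 1.6¹⁵ ≈1152.92 reaches it, so n = 15.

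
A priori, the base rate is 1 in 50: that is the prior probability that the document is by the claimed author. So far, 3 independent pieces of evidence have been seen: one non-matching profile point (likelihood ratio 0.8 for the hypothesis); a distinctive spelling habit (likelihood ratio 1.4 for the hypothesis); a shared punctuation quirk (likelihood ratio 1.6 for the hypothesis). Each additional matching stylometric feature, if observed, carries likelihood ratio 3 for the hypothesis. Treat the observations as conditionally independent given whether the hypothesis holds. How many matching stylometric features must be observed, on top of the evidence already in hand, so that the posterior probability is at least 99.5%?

8

Prior odds = 0.02/0.98 = 1/49.
Combined Bayes factor of the evidence already in hand = 0.8 × 1.4 × 1.6 = 1.792.
Odds after that evidence = (1/49) × 1.792 = 32/875.
Target odds = 0.995/0.005 = 199.
Need 3ⁿ ≥ 199 ÷ (32/875) = 5441.40625.
3⁷ = 2187 falls short of 5441.40625 but 3⁸ = 6561 reaches it, so n = 8.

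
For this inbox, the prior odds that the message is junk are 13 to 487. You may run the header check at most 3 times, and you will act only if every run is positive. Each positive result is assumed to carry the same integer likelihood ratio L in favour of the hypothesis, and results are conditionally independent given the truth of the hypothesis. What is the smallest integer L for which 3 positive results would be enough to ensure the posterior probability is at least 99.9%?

34

Prior odds = 13/487.
Target odds = 0.999/0.001 = 999.
Need L³ ≥ 999 ÷ (13/487) = 486513/13.
33³ = 35937 < 486513/13 ≤ 39304 = 34³, so L = 34.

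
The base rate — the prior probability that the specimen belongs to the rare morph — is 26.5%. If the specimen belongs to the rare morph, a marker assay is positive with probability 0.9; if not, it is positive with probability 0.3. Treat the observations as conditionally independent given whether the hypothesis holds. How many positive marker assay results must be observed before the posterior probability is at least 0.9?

3

Prior odds: 0.265 ÷ 0.735 = 53/147.
Likelihood ratio of a positive = 0.9/0.3 = 3.
Target posterior odds = 0.9/0.1 = 9.
Need (53/147) × 3ⁿ ≥ 9, i.e. 3ⁿ ≥ 1323/53.
3² = 9 falls short of 1323/53 but 3³ = 27 reaches it, so n = 3.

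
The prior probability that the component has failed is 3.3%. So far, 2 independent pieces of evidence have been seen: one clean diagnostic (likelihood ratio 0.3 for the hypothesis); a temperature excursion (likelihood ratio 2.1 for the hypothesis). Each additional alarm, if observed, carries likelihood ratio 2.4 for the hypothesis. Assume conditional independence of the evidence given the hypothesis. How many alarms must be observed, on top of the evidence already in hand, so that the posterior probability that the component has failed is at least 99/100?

10

Prior odds = 0.033/0.967 = 33/967.
Combined Bayes factor of the evidence already in hand = 0.3 × 2.1 = 0.63.
Odds after that evidence = (33/967) × 0.63 = 2079/96700.
Target odds = 0.99/0.01 = 99.
Need 2.4ⁿ ≥ 99 ÷ (2079/96700) = 96700/21.
2.4⁹ ≈2641.81 falls short of 96700/21 but 2.4¹⁰ ≈6340.34 reaches it, so n = 10.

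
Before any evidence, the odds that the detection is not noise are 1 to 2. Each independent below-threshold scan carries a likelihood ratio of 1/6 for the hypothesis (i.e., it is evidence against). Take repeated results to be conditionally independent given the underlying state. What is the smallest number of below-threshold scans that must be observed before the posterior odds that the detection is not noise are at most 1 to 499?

Prior odds = 0.5.
Likelihood ratio per below-threshold scan = 1/6.
Target odds = 1/499.
Require (1/6)ⁿ ≤ 1/499 ÷ 0.5 = 2/499.
(1/6)³ = 1/216 is still above 2/499 but (1/6)⁴ = 1/1296 is at or below it, so n = 4.

4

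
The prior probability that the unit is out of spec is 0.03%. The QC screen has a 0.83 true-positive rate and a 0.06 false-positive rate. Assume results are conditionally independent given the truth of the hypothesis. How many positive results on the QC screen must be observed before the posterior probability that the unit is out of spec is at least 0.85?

4

Prior odds = 0.0003/0.9997 = 3/9997.
Likelihood ratio of a positive result = 0.83/0.06 = 83/6.
Target posterior odds = 0.85/0.15 = 17/3.
Require (83/6)ⁿ ≥ 17/3 ÷ (3/9997) = 169949/9.
(83/6)³ = 571787/216 falls short of 169949/9 but (83/6)⁴ = 47458321/1296 reaches it, so n = 4.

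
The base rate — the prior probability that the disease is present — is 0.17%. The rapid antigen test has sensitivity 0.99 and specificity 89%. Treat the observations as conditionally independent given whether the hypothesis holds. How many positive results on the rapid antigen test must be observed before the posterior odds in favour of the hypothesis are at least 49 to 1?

Prior odds = 0.0017/0.9983 = 17/9983.
False-positive rate = 1 − 0.89 = 0.11; likelihood ratio of a positive = 0.99/0.11 = 9.
Target odds = 49.
Need (17/9983) × 9ⁿ ≥ 49, i.e. 9ⁿ ≥ 489167/17.
9⁴ = 6561 falls short of 489167/17 but 9⁵ = 59049 reaches it, so n = 5.

5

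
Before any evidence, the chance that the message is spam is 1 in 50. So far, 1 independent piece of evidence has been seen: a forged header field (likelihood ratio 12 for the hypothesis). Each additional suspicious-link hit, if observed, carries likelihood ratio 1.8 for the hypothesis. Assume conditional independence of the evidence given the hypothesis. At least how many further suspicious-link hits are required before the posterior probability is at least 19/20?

Prior odds = 0.02/0.98 = 1/49.
Bayes factor of the evidence already in hand = 12.
Odds after that evidence = (1/49) × 12 = 12/49.
Target odds = 0.95/0.05 = 19.
Need 1.8ⁿ ≥ 19 ÷ (12/49) = 931/12.
1.8⁷ = 4782969/78125 falls short of 931/12 but 1.8⁸ = 43046721/390625 reaches it, so n = 8.

8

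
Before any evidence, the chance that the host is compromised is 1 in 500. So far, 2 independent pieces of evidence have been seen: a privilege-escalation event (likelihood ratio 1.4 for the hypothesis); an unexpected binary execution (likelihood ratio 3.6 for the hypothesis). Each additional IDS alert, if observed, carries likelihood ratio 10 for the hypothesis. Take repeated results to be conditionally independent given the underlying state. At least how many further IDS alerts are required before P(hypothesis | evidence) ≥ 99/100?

4

Prior odds = 0.002/0.998 = 1/499.
Combined Bayes factor of the evidence already in hand = 1.4 × 3.6 = 5.04.
Odds after that evidence = (1/499) × 5.04 = 126/12475.
Target odds = 0.99/0.01 = 99.
Need 10ⁿ ≥ 99 ÷ (126/12475) = 137225/14.
10³ = 1000 falls short of 137225/14 but 10⁴ = 10000 reaches it, so n = 4.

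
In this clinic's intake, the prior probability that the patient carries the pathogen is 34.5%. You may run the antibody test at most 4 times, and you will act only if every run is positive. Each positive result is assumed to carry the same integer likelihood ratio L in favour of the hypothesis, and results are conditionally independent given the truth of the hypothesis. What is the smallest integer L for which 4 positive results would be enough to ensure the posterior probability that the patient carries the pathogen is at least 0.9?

Prior odds = 0.345/0.655 = 69/131.
Target odds = 0.9/0.1 = 9.
Need L⁴ ≥ 9 ÷ (69/131) = 393/23.
2⁴ = 16 < 393/23 ≤ 81 = 3⁴, so L = 3.

3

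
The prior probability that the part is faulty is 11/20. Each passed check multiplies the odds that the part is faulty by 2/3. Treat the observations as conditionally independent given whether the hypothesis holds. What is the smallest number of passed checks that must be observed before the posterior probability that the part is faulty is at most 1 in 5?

Prior odds: 0.55 ÷ 0.45 = 11/9.
Likelihood ratio per passed check = 2/3.
Target odds: 0.2 ÷ 0.8 = 0.25.
Need (11/9) × (2/3)ⁿ ≤ 0.25, i.e. (2/3)ⁿ ≤ 9/44.
(2/3)³ = 8/27 is still above 9/44 but (2/3)⁴ = 16/81 is at or below it, so n = 4.

4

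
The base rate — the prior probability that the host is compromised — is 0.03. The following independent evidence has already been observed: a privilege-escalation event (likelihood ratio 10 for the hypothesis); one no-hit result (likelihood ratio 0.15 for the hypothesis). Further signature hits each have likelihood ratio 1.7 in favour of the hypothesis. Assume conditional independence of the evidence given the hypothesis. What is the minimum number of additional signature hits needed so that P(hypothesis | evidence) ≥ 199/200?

Prior odds = 0.03/0.97 = 3/97.
Combined Bayes factor of the evidence already in hand = 10 × 0.15 = 1.5.
Odds after that evidence = (3/97) × 1.5 = 9/194.
Target odds = 0.995/0.005 = 199.
Need 1.7ⁿ ≥ 199 ÷ (9/194) = 38606/9.
1.7¹⁵ ≈2862.42 falls short of 38606/9 but 1.7¹⁶ ≈4866.12 reaches it, so n = 16.

16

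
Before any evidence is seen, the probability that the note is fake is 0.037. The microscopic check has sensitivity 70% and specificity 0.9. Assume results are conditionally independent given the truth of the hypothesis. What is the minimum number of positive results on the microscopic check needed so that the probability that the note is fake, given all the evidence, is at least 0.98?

4

Prior odds = 0.037/0.963 = 37/963.
False-positive rate = 1 − 0.9 = 0.1; likelihood ratio of a positive = 0.7/0.1 = 7.
Target odds: 0.98 ÷ 0.02 = 49.
Require 7ⁿ ≥ 49 ÷ (37/963) = 47187/37.
7³ = 343 falls short of 47187/37 but 7⁴ = 2401 reaches it, so n = 4.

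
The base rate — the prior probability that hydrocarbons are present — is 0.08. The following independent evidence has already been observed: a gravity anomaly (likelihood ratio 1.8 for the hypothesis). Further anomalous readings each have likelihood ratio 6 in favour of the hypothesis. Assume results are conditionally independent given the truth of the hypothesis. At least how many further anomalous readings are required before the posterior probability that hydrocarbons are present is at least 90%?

Prior odds = 0.08/0.92 = 2/23.
Bayes factor of the evidence already in hand = 1.8.
Odds after that evidence = (2/23) × 1.8 = 18/115.
Target odds = 0.9/0.1 = 9.
Need 6ⁿ ≥ 9 ÷ (18/115) = 57.5.
6² = 36 falls short of 57.5 but 6³ = 216 reaches it, so n = 3.

3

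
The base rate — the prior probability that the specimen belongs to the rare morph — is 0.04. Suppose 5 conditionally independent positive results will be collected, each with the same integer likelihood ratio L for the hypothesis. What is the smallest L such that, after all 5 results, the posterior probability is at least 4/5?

Prior odds = 0.04/0.96 = 1/24.
Target odds = 0.8/0.2 = 4.
Need L⁵ ≥ 4 ÷ (1/24) = 96.
2⁵ = 32 < 96 ≤ 243 = 3⁵, so L = 3.

3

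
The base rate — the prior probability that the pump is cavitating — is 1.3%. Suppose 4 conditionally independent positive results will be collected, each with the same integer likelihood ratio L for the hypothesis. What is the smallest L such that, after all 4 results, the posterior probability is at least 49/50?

8

Prior odds = 0.013/0.987 = 13/987.
Target odds = 0.98/0.02 = 49.
Need L⁴ ≥ 49 ÷ (13/987) = 48363/13.
7⁴ = 2401 < 48363/13 ≤ 4096 = 8⁴, so L = 8.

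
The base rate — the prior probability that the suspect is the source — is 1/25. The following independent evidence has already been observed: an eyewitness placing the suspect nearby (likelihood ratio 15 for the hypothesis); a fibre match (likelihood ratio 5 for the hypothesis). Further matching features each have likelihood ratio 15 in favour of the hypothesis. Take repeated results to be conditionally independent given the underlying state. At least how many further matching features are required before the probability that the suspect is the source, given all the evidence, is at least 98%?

Prior odds = 0.04/0.96 = 1/24.
Combined Bayes factor of the evidence already in hand = 15 × 5 = 75.
Odds after that evidence = (1/24) × 75 = 3.125.
Target odds = 0.98/0.02 = 49.
Need 15ⁿ ≥ 49 ÷ 3.125 = 15.68.
15¹ = 15 falls short of 15.68 but 15² = 225 reaches it, so n = 2.

2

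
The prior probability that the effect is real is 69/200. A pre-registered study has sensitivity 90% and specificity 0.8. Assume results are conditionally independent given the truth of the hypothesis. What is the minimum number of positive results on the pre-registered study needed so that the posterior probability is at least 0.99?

Prior odds = 0.345/0.655 = 69/131.
False-positive rate = 1 − 0.8 = 0.2; likelihood ratio of a positive = 0.9/0.2 = 4.5.
Target odds: 0.99 ÷ 0.01 = 99.
Require 4.5ⁿ ≥ 99 ÷ (69/131) = 4323/23.
4.5³ = 91.125 falls short of 4323/23 but 4.5⁴ = 410.0625 reaches it, so n = 4.

4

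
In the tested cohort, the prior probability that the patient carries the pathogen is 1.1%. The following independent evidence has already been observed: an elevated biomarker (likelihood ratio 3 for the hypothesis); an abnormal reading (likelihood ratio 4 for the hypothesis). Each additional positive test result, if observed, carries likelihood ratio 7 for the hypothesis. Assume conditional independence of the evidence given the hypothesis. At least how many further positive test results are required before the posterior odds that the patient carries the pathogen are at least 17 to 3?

2

Prior odds = 0.011/0.989 = 11/989.
Combined Bayes factor of the evidence already in hand = 3 × 4 = 12.
Odds after that evidence = (11/989) × 12 = 132/989.
Target odds = 17/3.
Need 7ⁿ ≥ 17/3 ÷ (132/989) = 16813/396.
7¹ = 7 falls short of 16813/396 but 7² = 49 reaches it, so n = 2.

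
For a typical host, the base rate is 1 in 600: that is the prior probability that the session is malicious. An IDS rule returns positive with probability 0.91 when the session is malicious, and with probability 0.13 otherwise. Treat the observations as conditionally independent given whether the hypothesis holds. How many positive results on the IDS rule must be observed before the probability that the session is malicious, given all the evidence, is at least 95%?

5

Prior odds = (1/600)/(599/600) = 1/599.
Likelihood ratio of a positive result = 0.91/0.13 = 7.
Target posterior odds = 0.95/0.05 = 19.
Need (1/599) × 7ⁿ ≥ 19, i.e. 7ⁿ ≥ 11381.
7⁴ = 2401 falls short of 11381 but 7⁵ = 16807 reaches it, so n = 5.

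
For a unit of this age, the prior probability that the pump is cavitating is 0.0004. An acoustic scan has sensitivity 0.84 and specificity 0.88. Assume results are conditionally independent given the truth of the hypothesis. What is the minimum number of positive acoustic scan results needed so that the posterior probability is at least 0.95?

6

Prior odds: 0.0004 ÷ 0.9996 = 1/2499.
False-positive rate = 1 − 0.88 = 0.12; likelihood ratio of a positive = 0.84/0.12 = 7.
Target posterior odds = 0.95/0.05 = 19.
Require 7ⁿ ≥ 19 ÷ (1/2499) = 47481.
7⁵ = 16807 falls short of 47481 but 7⁶ = 117649 reaches it, so n = 6.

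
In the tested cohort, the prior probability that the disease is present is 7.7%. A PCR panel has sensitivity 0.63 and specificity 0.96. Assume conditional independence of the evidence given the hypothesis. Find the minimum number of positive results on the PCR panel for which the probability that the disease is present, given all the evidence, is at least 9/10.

2

Prior odds = 0.077/0.923 = 77/923.
False-positive rate = 1 − 0.96 = 0.04; likelihood ratio of a positive = 0.63/0.04 = 15.75.
Target odds: 0.9 ÷ 0.1 = 9.
Need (77/923) × 15.75ⁿ ≥ 9, i.e. 15.75ⁿ ≥ 8307/77.
15.75¹ = 15.75 falls short of 8307/77 but 15.75² = 248.0625 reaches it, so n = 2.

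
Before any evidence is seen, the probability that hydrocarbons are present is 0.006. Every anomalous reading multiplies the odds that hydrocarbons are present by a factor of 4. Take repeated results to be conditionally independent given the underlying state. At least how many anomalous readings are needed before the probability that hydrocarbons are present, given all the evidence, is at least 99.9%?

9

Prior odds: 0.006 ÷ 0.994 = 3/497.
Likelihood ratio per anomalous reading = 4.
Target odds: 0.999 ÷ 0.001 = 999.
Require 4ⁿ ≥ 999 ÷ (3/497) = 165501.
4⁸ = 65536 falls short of 165501 but 4⁹ = 262144 reaches it, so n = 9.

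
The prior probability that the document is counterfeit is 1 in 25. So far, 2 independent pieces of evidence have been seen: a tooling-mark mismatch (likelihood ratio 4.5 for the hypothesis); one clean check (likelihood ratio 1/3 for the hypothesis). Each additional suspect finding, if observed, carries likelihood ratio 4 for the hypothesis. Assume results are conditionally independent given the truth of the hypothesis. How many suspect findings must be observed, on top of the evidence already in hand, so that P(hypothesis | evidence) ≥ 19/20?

Prior odds = 0.04/0.96 = 1/24.
Combined Bayes factor of the evidence already in hand = 4.5 × (1/3) = 1.5.
Odds after that evidence = (1/24) × 1.5 = 0.0625.
Target odds = 0.95/0.05 = 19.
Need 4ⁿ ≥ 19 ÷ 0.0625 = 304.
4⁴ = 256 falls short of 304 but 4⁵ = 1024 reaches it, so n = 5.

5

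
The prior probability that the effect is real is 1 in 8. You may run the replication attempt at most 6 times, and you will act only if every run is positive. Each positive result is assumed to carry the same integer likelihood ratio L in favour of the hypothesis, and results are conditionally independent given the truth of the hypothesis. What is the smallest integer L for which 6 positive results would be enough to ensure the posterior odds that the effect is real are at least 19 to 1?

3

Prior odds = 0.125/0.875 = 1/7.
Target odds = 19.
Need L⁶ ≥ 19 ÷ (1/7) = 133.
2⁶ = 64 < 133 ≤ 729 = 3⁶, so L = 3.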